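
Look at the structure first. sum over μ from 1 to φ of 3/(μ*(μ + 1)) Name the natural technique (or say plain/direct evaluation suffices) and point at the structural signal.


Method: telescoping — after splitting 3/(μ*(μ + 1)) into partial fractions, the pieces are shifted copies of one function and cancel telescopically.


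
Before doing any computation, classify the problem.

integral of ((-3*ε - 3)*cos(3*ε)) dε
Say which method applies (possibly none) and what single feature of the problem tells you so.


Best approach: integration by parts — a polynomial factor -3*ε - 3 multiplies cos(3*ε); differentiating -3*ε - 3 lowers its degree while cos(3*ε) integrates cleanly, so parts wins.


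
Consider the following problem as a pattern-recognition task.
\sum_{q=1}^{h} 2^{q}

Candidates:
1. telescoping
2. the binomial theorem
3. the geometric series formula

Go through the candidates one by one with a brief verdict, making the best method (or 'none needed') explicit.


Verdict: the geometric series formula — consecutive terms stand in a fixed index-free ratio — the geometric sum formula closes it.
- telescoping — as presented, consecutive terms share no shifted copy to cancel against — no rewrite is on display to change that.
- the binomial theorem — the summand does not match any term pattern of an expanded binomial power.
- the geometric series formula: applies; the problem has the shape this method handles.


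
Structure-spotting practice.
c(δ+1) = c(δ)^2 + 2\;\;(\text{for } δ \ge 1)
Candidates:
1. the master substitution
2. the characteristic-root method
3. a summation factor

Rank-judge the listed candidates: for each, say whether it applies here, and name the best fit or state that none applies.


Method: no special technique — the recurrence is nonlinear in the sequence values; study it directly, no linear machinery applies.
- the master substitution — there is no divide-the-index recursive argument.
- the characteristic-root method: nonlinearity rules out exponential-mode superposition from the start.
- a summation factor — no summation factor applies — the rule is not linear in the sequence values.


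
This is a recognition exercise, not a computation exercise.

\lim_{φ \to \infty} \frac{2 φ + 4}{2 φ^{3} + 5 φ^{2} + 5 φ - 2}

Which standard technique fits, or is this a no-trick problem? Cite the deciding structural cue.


Diagnosis: dominant-term comparison — growth-rate triage: the leading powers of φ decide the limit, everything else is noise. l'Hôpital's at-infinity variant applies to the expression viewed as a single quotient; the leading-term comparison is the direct route.


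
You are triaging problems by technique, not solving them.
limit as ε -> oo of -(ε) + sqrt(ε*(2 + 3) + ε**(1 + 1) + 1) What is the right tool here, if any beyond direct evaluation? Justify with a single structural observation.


Diagnosis: conjugate multiplication — infinity minus infinity with a radical in play — multiply by the conjugate so the divergences of sqrt(ε*(2 + 3) + ε**(1 + 1) + 1) and ε annihilate.


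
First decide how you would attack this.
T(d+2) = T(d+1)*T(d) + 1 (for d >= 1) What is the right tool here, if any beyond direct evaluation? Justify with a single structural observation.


Best approach: no special technique — the recurrence is nonlinear in the sequence values; study it directly, no linear machinery applies.


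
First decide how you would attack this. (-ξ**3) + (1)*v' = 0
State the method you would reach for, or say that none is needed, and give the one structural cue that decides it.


Best approach: no special technique — solved for the derivative, no v appears — this is antidifferentiation in ξ wearing ODE clothing.


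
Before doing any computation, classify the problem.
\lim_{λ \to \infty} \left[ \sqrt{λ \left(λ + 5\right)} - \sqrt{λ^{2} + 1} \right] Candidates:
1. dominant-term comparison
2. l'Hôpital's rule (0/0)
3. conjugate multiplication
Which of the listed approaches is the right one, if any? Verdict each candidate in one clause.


Technique: conjugate multiplication — an infinity-minus-infinity difference with a surviving radical — multiply by the conjugate to cancel the divergence.
- dominant-term comparison: no ranking of term growth rates resolves the limit here.
- l'Hôpital's rule (0/0) — substitution produces ∞ − ∞ rather than a vanishing quotient; the rule needs a 0/0 ratio to act on.
- conjugate multiplication — applicable, and directly so.


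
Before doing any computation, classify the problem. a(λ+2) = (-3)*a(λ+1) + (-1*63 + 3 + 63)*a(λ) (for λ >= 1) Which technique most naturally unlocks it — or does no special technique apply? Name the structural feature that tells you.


Best approach: the characteristic-root method — the recurrence is linear and homogeneous with constant coefficients, so the ansatz r^λ turns it into a polynomial equation for r.


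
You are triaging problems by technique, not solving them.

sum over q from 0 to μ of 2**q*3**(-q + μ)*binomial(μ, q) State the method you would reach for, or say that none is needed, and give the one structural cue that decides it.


Verdict: the binomial theorem — the summand is term q of a binomial expansion in 2 and 3; the whole sum is a single power.


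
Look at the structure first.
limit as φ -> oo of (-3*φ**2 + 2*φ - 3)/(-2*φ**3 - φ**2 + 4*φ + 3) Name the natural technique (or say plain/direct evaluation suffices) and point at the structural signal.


Verdict: dominant-term comparison — growth-rate triage: the leading powers of φ decide the limit, everything else is noise. As a single quotient, the ∞/∞ shape would yield to repeated differentiation as well — the growth comparison gets there in one look.


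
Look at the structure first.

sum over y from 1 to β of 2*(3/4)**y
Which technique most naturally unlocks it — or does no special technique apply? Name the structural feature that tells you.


Technique: the geometric series formula — term-over-term division gives 3/4 every time — index-free ratio, geometric sum formula applies.


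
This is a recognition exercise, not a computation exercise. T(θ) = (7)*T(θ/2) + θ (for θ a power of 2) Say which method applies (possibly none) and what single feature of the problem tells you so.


Technique: the master substitution — a divide-and-conquer shape: argument θ/2, so change variables with θ = 2^m and solve the linear version.


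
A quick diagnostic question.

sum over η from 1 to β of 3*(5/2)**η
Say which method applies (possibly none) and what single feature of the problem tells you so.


Method: the geometric series formula — term-over-term division gives 5/2 every time — index-free ratio, geometric sum formula applies.


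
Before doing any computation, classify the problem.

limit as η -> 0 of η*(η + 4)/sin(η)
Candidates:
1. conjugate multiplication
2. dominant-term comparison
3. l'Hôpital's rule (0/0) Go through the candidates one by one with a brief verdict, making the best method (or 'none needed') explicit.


Method: l'Hôpital's rule (0/0) — the 0/0 form at 0 is the signature situation for l'Hôpital's rule. Known elementary limits would finish this too — the rule just bypasses the case analysis.
- conjugate multiplication: there are no radicals in tension whose conjugate would simplify matters.
- dominant-term comparison — this is not a rational comparison of growth rates at infinity.
- l'Hôpital's rule (0/0): yes — fits the structure here.


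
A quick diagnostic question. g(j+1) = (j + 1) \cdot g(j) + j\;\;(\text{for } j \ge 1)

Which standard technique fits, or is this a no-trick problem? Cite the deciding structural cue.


Verdict: a summation factor — first-order, linear, moving coefficient j + 1: the discrete analogue of an integrating factor handles it.


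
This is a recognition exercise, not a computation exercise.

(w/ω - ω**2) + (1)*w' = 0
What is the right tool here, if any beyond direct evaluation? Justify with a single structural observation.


Verdict: a linear integrating factor — the unknown enters only to the first power against a nonzero forcing term — the integrating-factor template applies directly.


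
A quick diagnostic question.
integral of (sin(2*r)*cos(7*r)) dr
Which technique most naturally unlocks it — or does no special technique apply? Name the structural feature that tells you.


Verdict: a trigonometric identity — sin(2*r)*cos(7*r) mixes two frequencies; the product-to-sum identity splits it into single-frequency sinusoids.


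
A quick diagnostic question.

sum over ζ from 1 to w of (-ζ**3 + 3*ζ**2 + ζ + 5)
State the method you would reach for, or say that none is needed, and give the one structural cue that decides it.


Technique: no special technique — Faulhaber territory: sum each constant-multiple power of ζ with its closed-form formula, no trick required.


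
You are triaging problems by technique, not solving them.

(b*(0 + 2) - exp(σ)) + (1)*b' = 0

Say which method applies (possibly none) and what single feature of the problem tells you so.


Diagnosis: a linear integrating factor — the unknown enters only to the first power against a nonzero forcing term — the integrating-factor template applies directly.


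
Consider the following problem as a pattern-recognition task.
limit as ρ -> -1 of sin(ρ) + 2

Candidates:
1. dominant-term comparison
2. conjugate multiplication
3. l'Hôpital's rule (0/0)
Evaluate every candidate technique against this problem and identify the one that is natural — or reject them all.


Best approach: no special technique — the expression is continuous at the evaluation point — substitute directly; no indeterminate form appears.
- dominant-term comparison — this limit is not decided by comparing polynomial growth at infinity.
- conjugate multiplication: there are no radicals in tension whose conjugate would simplify matters.
- l'Hôpital's rule (0/0) — substituting the point gives a finite value outright — there is no indeterminate clash to repair.


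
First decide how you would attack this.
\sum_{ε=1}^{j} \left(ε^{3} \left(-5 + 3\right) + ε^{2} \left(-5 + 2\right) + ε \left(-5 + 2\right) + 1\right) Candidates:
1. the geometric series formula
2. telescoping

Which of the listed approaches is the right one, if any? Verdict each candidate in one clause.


Diagnosis: no special technique — every summand is a constant multiple of a power of ε — apply the standard power-sum identities one degree at a time.
- the geometric series formula — dividing successive terms gives an index-dependent quantity, not a constant.
- telescoping: in the displayed form, no term reappears at a neighboring index to cancel against.


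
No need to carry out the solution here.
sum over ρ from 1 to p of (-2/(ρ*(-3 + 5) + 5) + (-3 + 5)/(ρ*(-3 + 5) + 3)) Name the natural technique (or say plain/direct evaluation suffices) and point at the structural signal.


Verdict: telescoping — consecutive terms evaluate one function at adjacent indices ((-3 + 5)/(ρ*(-3 + 5) + 3) is its current value): one term's tail is the next term's head, so the chain collapses.


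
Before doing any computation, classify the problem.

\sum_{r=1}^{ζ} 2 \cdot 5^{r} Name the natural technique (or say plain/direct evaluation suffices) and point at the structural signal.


Diagnosis: the geometric series formula — check a ratio of consecutive terms: it is 5, independent of the index, so the geometric formula closes the sum.


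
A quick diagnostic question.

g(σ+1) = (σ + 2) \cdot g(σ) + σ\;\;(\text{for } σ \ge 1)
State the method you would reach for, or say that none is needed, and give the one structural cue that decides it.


Method: a summation factor — because the multiplier σ + 2 is index-dependent, divide through by its running product and sum the resulting differences.


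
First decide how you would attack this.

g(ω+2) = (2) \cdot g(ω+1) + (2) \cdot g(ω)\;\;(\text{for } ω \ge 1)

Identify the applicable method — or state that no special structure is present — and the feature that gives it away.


Best approach: the characteristic-root method — shift-invariance with fixed coefficients calls for exponential trials; the characteristic polynomial finds every r^ω.


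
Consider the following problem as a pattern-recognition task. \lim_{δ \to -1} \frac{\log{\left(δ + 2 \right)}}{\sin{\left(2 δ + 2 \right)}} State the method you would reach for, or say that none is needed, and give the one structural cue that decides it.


Diagnosis: l'Hôpital's rule (0/0) — both numerator and denominator vanish at -1: the genuine 0/0 indeterminate that l'Hôpital exists for. A local series expansion at the point resolves it as well; the rule is the packaged version of that step.


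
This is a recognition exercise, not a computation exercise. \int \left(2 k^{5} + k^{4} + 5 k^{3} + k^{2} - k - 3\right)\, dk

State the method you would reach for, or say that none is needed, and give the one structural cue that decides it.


Verdict: no special technique — nothing composite, nothing rational, nothing trigonometric — each constant-multiple power of k integrates by the power rule alone.


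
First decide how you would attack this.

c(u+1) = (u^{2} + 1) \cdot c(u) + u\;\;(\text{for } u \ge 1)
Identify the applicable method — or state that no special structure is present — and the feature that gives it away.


Best approach: a summation factor — first-order, linear, moving coefficient u^{2} + 1: the discrete analogue of an integrating factor handles it.


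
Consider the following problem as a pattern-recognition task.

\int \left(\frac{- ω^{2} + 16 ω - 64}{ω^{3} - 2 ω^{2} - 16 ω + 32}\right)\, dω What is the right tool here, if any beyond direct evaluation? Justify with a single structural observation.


Diagnosis: partial fractions — once ω^{3} - 2 ω^{2} - 16 ω + 32 is factored, each root contributes a simple-fraction term; integrate them one at a time.


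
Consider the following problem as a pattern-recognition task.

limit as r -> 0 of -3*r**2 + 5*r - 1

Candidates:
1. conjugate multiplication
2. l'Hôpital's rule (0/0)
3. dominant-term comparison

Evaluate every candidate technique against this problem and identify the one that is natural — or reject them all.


Diagnosis: no special technique — nothing blocks direct substitution at 0: plug in and finish.
- conjugate multiplication — the conjugate move applies to radical differences, which this is not.
- l'Hôpital's rule (0/0): substituting the point gives a finite value outright — there is no indeterminate clash to repair.
- dominant-term comparison: no ranking of term growth rates resolves the limit here.


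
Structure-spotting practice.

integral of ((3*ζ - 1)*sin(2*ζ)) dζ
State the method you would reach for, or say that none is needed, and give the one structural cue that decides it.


Best approach: integration by parts — a polynomial factor 3*ζ - 1 multiplies sin(2*ζ); differentiating 3*ζ - 1 lowers its degree while sin(2*ζ) integrates cleanly, so parts wins.


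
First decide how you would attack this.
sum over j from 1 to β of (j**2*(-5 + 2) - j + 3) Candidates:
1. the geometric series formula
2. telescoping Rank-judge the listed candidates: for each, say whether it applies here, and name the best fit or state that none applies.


Verdict: no special technique — every summand is a constant multiple of a power of j — apply the standard power-sum identities one degree at a time.
- the geometric series formula: the ratio of consecutive terms depends on the index.
- telescoping — as presented, consecutive terms share no shifted copy to cancel against — no rewrite is on display to change that.


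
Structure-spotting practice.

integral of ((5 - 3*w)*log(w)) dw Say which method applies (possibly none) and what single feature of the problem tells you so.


Technique: integration by parts — take log(w) as the piece to differentiate: what remains is a power-rule integral in disguise.


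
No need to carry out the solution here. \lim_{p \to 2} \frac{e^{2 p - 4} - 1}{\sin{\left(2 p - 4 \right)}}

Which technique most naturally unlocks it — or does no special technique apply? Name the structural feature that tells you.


Verdict: l'Hôpital's rule (0/0) — plug in 2: top and bottom both hit zero, so differentiate each and retry. One could equally expand both pieces locally and compare leading terms; the rule does that in one stroke.


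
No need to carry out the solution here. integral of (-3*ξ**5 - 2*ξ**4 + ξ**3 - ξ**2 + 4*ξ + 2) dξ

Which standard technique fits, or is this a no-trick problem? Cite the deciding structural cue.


Diagnosis: no special technique — the integrand is a sum of constant multiples of powers of ξ — integrate term by term.


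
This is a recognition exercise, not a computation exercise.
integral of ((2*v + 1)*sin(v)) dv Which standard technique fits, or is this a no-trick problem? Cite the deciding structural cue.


Method: integration by parts — a polynomial factor 2*v + 1 multiplies sin(v); differentiating 2*v + 1 lowers its degree while sin(v) integrates cleanly, so parts wins.


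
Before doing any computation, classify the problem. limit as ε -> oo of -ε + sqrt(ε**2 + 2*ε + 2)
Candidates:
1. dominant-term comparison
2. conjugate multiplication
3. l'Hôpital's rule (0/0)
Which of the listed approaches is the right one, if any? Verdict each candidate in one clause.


Technique: conjugate multiplication — both pieces blow up but their difference is finite; the conjugate trick rationalizes sqrt(ε**2 + 2*ε + 2) - ε.
- dominant-term comparison — this limit is not decided by comparing polynomial growth at infinity.
- conjugate multiplication — applies; the problem has the shape this method handles.
- l'Hôpital's rule (0/0) — substitution produces ∞ − ∞ rather than a vanishing quotient; the rule needs a 0/0 ratio to act on.


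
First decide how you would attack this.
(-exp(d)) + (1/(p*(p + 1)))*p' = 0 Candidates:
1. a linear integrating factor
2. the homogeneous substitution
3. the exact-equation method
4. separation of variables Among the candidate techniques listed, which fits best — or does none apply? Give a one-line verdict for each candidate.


Diagnosis: separation of variables — one side of the product carries the independent variable, the other the unknown — the textbook separation shape. This doubles as a Bernoulli equation in the unknown as written; dividing and integrating works on it directly.
- a linear integrating factor — a nonlinear term in the unknown puts this outside the integrating-factor template.
- the homogeneous substitution: the ratio of the variables does not determine the slope.
- the exact-equation method: with no real cross-dependence between the variables, the exact-equation machinery is a detour rather than the natural reading.
- separation of variables: yes — fits the structure here.


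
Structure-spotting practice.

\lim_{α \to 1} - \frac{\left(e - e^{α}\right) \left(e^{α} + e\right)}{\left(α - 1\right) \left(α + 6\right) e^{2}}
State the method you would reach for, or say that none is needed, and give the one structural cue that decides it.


Method: l'Hôpital's rule (0/0) — both numerator and denominator vanish at 1: the genuine 0/0 indeterminate that l'Hôpital exists for. Expanding numerator and denominator to first order gives the same value — the rule automates exactly that.


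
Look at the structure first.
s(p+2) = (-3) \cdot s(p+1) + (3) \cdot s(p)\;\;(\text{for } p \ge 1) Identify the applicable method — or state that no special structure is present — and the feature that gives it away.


Verdict: the characteristic-root method — because shifting p leaves the equation's coefficients unchanged, exponential trials reduce it to algebra.


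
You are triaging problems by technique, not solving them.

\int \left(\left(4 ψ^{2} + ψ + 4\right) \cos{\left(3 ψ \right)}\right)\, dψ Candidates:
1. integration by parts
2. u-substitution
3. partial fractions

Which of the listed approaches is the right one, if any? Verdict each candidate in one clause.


Technique: integration by parts — differentiate 4 ψ^{2} + ψ + 4, integrate \cos{\left(3 ψ \right)}: each pass lowers the polynomial degree, so parts terminates.
- integration by parts — a fit — the right tool for this form.
- u-substitution: no subexpression of the integrand pairs with its own derivative as a factor — individual terms may offer their own substitutions, but any change of variable covering the whole integral would have to be constructed from outside the expression.
- partial fractions — the expression is not a ratio of polynomials that decomposes further.


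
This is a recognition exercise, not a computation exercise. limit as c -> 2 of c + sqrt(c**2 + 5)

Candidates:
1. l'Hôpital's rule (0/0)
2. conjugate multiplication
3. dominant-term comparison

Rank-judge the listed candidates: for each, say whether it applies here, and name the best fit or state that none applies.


Best approach: no special technique — no zero denominators, no indeterminate clash at 2 — substitute and read off the value.
- l'Hôpital's rule (0/0) — evaluation at the point is determinate, so the rule has nothing to repair.
- conjugate multiplication: there is no infinity-minus-infinity radical difference to rationalize.
- dominant-term comparison: no ranking of term growth rates resolves the limit here.


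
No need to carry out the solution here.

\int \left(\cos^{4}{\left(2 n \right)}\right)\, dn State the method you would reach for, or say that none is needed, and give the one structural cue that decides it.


Technique: a trigonometric identity — the even exponent on \cos^{4}{\left(2 n \right)} signals one move: rewrite via cos of the doubled angle.


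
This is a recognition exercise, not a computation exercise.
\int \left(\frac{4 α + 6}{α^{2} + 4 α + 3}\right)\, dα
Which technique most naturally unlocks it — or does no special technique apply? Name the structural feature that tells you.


Best approach: partial fractions — a proper rational integrand over the factorable α^{2} + 4 α + 3: partial fractions reduce it to elementary pieces.


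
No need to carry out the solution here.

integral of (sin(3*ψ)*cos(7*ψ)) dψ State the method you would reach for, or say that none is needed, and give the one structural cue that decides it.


Diagnosis: a trigonometric identity — two different frequencies multiply in sin(3*ψ)*cos(7*ψ); the product-to-sum formula separates them.


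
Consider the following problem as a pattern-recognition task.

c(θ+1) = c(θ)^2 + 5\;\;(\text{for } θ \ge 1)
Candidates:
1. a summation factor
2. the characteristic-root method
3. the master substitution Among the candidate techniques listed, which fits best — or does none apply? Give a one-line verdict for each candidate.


Technique: no special technique — each new value is a nonlinear function of earlier ones — scaling arguments and superposition both fail.
- a summation factor — no summation factor applies — the rule is not linear in the sequence values.
- the characteristic-root method: the recursion is nonlinear in the sequence values, so no linear-modes ansatz applies.
- the master substitution — this is shift-type recursion, outside the divide-and-conquer template.


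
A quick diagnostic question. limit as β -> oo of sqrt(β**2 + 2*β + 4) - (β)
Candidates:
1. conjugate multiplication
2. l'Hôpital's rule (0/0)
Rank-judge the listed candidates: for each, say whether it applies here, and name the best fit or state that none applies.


Best approach: conjugate multiplication — infinity minus infinity with a radical in play — multiply by the conjugate so the divergences of sqrt(β**2 + 2*β + 4) and β annihilate.
- conjugate multiplication — a fit — the right tool for this form.
- l'Hôpital's rule (0/0) — substitution produces ∞ − ∞ rather than a vanishing quotient; the rule needs a 0/0 ratio to act on.


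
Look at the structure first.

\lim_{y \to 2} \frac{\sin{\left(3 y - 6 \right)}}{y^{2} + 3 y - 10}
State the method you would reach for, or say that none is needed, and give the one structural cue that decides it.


Diagnosis: l'Hôpital's rule (0/0) — numerator and denominator both vanish at 2 — a genuine 0/0 form, which is exactly when l'Hôpital applies. Known elementary limits would finish this too — the rule just bypasses the case analysis.


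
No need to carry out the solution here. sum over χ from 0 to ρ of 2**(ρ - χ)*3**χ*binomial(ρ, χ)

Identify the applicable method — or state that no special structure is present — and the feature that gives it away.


Diagnosis: the binomial theorem — binomial coefficients against complementary powers of 3 and 2: recognize the binomial expansion and resum.


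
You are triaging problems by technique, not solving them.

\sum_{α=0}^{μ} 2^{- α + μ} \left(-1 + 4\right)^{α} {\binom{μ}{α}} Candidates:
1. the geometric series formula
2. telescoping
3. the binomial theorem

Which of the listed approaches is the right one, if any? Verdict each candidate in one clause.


Verdict: the binomial theorem — the summand is term α of a binomial expansion in (-1 + 4) and 2; the whole sum is a single power.
- the geometric series formula — the ratio of consecutive terms depends on the index.
- telescoping — in the displayed form, no term reappears at a neighboring index to cancel against.
- the binomial theorem: yes, a natural case for it.


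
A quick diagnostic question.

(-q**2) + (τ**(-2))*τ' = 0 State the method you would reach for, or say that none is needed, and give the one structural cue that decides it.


Diagnosis: separation of variables — all dependence on the two variables factors apart, the defining separable shape. The equation is exact as it stands too — a potential function exists — though separation reads the split structure directly.


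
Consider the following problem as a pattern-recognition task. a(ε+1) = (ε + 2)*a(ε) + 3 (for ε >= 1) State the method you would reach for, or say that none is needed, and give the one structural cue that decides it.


Technique: a summation factor — it is first-order linear but the coefficient ε + 2 depends on the index, so multiply through by a summation factor to telescope it.


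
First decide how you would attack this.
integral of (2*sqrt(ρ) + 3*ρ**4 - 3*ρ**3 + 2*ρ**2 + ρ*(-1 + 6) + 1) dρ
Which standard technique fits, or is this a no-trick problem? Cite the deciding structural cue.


Method: no special technique — the integrand is a sum of constant multiples of powers of ρ — integrate term by term.


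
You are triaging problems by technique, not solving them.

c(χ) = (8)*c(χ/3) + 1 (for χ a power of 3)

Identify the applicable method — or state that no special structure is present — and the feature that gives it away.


Diagnosis: the master substitution — the argument χ/3 divides the index by 3; the standard χ = 3^m substitution converts it to a constant-shift recurrence.


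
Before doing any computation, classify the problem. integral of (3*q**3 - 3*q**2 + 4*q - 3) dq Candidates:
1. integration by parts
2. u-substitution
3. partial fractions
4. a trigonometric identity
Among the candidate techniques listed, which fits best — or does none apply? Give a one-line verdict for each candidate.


Diagnosis: no special technique — scan for structure and find none: constant multiples of powers of q, integrate directly.
- integration by parts — parts would only shuffle a directly integrable integrand.
- u-substitution — any workable substitution here is cosmetic — the integrand is already in directly integrable form.
- partial fractions — the expression is not a ratio of polynomials that decomposes further.
- a trigonometric identity: with no trigonometric functions present, identity rewriting has no target.


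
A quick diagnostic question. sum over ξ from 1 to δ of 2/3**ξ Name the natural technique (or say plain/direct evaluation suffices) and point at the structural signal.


Technique: the geometric series formula — consecutive terms stand in a fixed index-free ratio — the geometric sum formula closes it.


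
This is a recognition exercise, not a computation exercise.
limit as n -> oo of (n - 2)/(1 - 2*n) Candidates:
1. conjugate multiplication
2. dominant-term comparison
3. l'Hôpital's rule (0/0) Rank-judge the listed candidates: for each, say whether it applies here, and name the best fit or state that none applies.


Diagnosis: dominant-term comparison — growth-rate triage: the leading powers of n decide the limit, everything else is noise.
- conjugate multiplication: no difference of divergent radicals appears, so rationalizing has nothing to cancel.
- dominant-term comparison: yes, a natural case for it.
- l'Hôpital's rule (0/0): viewed as a single quotient this runs to ∞/∞, not the 0/0 clash this candidate addresses; an at-infinity variant of the rule would resolve it, but comparing leading growth reads the answer without differentiating.


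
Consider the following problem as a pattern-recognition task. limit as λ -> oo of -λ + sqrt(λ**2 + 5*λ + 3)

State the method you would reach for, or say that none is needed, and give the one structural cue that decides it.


Technique: conjugate multiplication — both pieces blow up but their difference is finite; the conjugate trick rationalizes sqrt(λ**2 + 5*λ + 3) - λ.


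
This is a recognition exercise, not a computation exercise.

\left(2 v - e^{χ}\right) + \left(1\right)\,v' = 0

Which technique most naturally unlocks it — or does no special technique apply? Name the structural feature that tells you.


Best approach: a linear integrating factor — the equation is linear in v with coefficient 2; multiplying by the integrating factor exp(∫2) makes the left side a perfect derivative.


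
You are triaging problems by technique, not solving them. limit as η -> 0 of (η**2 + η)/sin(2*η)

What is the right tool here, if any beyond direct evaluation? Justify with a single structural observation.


Verdict: l'Hôpital's rule (0/0) — both numerator and denominator vanish at 0: the genuine 0/0 indeterminate that l'Hôpital exists for. The standard small-argument limits would also carry it; the rule is the systematic route.


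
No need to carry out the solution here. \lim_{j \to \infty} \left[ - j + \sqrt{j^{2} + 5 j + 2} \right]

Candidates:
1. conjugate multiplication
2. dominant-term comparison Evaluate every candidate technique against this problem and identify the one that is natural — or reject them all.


Technique: conjugate multiplication — this difference gives up after one conjugate multiplication — the radical structure cancels against its conjugate.
- conjugate multiplication: applicable, and directly so.
- dominant-term comparison: this limit is not decided by comparing leading-term growth at infinity.


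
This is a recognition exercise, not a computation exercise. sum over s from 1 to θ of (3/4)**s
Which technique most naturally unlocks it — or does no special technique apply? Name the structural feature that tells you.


Diagnosis: the geometric series formula — term-over-term division gives 3/4 every time — index-free ratio, geometric sum formula applies.


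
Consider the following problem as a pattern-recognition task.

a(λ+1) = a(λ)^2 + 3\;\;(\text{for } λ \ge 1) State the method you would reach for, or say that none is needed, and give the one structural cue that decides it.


Verdict: no special technique — this one you iterate or analyze qualitatively: the nonlinearity defeats linear solution methods.


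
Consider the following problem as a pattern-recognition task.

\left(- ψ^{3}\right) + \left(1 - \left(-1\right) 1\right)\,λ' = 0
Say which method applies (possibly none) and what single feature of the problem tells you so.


Diagnosis: no special technique — solved for the derivative, no λ appears — this is antidifferentiation in ψ wearing ODE clothing.


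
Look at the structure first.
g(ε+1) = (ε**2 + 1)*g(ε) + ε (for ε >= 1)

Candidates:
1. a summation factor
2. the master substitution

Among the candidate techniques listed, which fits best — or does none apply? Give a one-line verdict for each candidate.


Best approach: a summation factor — normalize by the running product of ε**2 + 1: the left side becomes a difference, and differences sum.
- a summation factor: yes — fits the structure here.
- the master substitution: the recursion steps by a constant offset, so exponential reindexing is pointless.


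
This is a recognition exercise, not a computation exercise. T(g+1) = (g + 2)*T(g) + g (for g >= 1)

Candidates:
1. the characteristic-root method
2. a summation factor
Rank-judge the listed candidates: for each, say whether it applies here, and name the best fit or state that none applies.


Method: a summation factor — it is first-order linear but the coefficient g + 2 depends on the index, so multiply through by a summation factor to telescope it.
- the characteristic-root method — an index-dependent weight blocks the pure exponential ansatz.
- a summation factor: applicable, and directly so.


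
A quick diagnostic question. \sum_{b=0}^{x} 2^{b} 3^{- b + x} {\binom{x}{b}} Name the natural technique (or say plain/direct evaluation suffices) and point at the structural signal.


Technique: the binomial theorem — terms weighting {\binom{x}{b}} against matched powers of 2 and 3 reassemble into (2 + 3)^x by the binomial theorem.


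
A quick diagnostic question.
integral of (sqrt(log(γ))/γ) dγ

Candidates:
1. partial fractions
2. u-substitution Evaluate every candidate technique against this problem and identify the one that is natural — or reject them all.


Best approach: u-substitution — collected, the integrand has one factor that is, up to a constant, the derivative of an inner expression the rest depends on — substitute for that inner expression.
- partial fractions — the expression is not a ratio of polynomials that decomposes further.
- u-substitution — yes — fits the structure here.


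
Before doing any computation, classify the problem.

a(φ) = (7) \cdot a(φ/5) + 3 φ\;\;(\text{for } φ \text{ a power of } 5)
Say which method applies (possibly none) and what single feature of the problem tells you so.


Diagnosis: the master substitution — treat m = log base 5 of φ as the new clock: one recursion step advances m by one while φ scales by 5.


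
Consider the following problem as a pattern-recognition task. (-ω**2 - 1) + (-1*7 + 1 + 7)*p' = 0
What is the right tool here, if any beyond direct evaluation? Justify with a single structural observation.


Best approach: no special technique — the slope is a function of ω alone, so integrate both sides directly.


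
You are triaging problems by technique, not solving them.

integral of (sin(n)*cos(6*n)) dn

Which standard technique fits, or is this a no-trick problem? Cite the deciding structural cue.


Method: a trigonometric identity — distinct frequencies under one product (sin(n)*cos(6*n)): the product-to-sum identity is the systematic route to an integrable form.


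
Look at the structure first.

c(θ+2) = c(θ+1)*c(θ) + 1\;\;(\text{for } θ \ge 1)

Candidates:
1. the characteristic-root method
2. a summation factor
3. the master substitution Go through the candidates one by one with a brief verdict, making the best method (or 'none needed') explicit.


Verdict: no special technique — a nonlinear dependence on earlier terms breaks linearity, and with it every superposition-based closed form.
- the characteristic-root method — the recursion is nonlinear in the sequence values, so no linear-modes ansatz applies.
- a summation factor: the recursion is nonlinear — outside the first-order linear family a summation factor addresses.
- the master substitution — the recursive argument is a shift of the index, not a fixed fraction of it.


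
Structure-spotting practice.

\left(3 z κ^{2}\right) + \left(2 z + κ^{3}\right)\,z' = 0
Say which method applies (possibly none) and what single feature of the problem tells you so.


Diagnosis: the exact-equation method — equality of cross partials is the green light — assemble the potential function term by term.


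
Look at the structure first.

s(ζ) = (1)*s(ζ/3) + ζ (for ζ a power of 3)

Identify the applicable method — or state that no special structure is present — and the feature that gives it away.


Diagnosis: the master substitution — a divide-and-conquer shape: argument ζ/3, so change variables with ζ = 3^m and solve the linear version.


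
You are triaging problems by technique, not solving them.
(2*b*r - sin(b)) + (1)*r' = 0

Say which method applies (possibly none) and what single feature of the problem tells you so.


Method: a linear integrating factor — linear in the unknown with genuine forcing: multiply through by the exponential of the integrated coefficient and the left side closes into one derivative.


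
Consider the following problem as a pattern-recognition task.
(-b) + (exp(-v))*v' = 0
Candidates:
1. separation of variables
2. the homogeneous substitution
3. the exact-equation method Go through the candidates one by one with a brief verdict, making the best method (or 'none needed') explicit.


Technique: separation of variables — all dependence on the two variables factors apart, the defining separable shape.
- separation of variables: applicable, and directly so.
- the homogeneous substitution: the ratio substitution does not collapse this equation.
- the exact-equation method — any potential here is of the trivial single-variable kind; the exact method earns its name only with genuine cross terms.


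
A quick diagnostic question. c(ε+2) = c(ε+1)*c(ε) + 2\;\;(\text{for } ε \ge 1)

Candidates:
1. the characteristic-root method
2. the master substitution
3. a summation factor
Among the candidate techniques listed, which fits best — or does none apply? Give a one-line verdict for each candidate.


Diagnosis: no special technique — the map from one term to the next is curved, not linear, so linear closed-form machinery does not attach.
- the characteristic-root method — the recursion is nonlinear in the sequence values, so no linear-modes ansatz applies.
- the master substitution: the recursive argument is a shift of the index, not a fixed fraction of it.
- a summation factor: the recursion is nonlinear — outside the first-order linear family a summation factor addresses.


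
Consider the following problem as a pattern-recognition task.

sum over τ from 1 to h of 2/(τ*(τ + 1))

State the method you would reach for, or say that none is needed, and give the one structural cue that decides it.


Diagnosis: telescoping — 2/(τ*(τ + 1)) hides a difference of shifted reciprocals — decompose it and the middle of the sum vanishes.


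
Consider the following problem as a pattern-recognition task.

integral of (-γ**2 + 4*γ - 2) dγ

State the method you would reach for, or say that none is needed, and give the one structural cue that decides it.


Best approach: no special technique — every term is a constant multiple of a power of γ; term-wise power-rule integration needs no preliminary transformation.


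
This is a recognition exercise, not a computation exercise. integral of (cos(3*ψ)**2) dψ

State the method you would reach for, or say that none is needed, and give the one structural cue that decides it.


Diagnosis: a trigonometric identity — the even trigonometric power cos(3*ψ)**2 reduces by a double-angle identity before any integration is attempted.
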